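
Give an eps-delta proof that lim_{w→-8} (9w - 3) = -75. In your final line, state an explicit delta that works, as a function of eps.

delta = eps/9

Let eps > 0. We need delta > 0 so that 0 < |w + 8| < delta implies |(9w - 3) + 75| < eps.
Since (9w - 3) + 75 = 9(w + 8), we have |(9w - 3) + 75| = 9|w + 8|.
So 9|w + 8| < eps exactly when |w + 8| < eps/9.
Choosing delta = eps/9 gives |(9w - 3) + 75| = 9|w + 8| < eps whenever |w + 8| < delta.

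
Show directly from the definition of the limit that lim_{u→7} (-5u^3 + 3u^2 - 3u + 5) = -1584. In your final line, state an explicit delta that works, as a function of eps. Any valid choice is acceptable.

Fix eps > 0. We want delta > 0 such that 0 < |u − 7| < delta implies |(-5u^3 + 3u^2 - 3u + 5) + 1584| < eps.
(-5u^3 + 3u^2 - 3u + 5) + 1584 = -5u^3 + 3u^2 - 3u + 1589 = (u − 7)(-5u^2 - 32u - 227).
So |(-5u^3 + 3u^2 - 3u + 5) + 1584| = |u − 7|·|-5u^2 - 32u - 227|.
Require delta ≤ 2. Then |u − 7| < 2 gives |u| < 9, and by the triangle inequality |-5u^2 - 32u - 227| ≤ 5·9^2 + 32·9 + 227 = 920.
Hence |(-5u^3 + 3u^2 - 3u + 5) + 1584| ≤ 920|u − 7| < eps provided |u − 7| < eps/920.
Take delta = min(2, eps/920). Then 0 < |u − 7| < delta gives both |u − 7| < 2 and |u − 7| < eps/920, so |(-5u^3 + 3u^2 - 3u + 5) + 1584| < eps.

delta = min(2, eps/920)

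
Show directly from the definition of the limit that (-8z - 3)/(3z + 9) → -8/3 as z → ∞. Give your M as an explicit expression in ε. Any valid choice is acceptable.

Let ε > 0. We seek M > 0 such that z > M implies |(-8z - 3)/(3z + 9) + 8/3| < ε.
(-8z - 3)/(3z + 9) + 8/3 = (3(-8z - 3) − (-8)(3z + 9)) / (3(3z + 9)) = 63/(3(3z + 9)).
For z > 0 we have 3z + 9 > 3z, so |(-8z - 3)/(3z + 9) + 8/3| = 63/(3(3z + 9)) < 63/(3·3z) = 7/z.
Thus |(-8z - 3)/(3z + 9) + 8/3| < ε whenever z > 7/ε.
Take M = 7/ε. If z > M then |(-8z - 3)/(3z + 9) + 8/3| < 7/z < ε.

M = 7/ε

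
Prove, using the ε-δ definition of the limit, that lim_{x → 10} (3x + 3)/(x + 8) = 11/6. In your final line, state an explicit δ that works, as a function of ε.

δ = min(9, (54/7)ε)

Suppose ε > 0. We want δ > 0 with 0 < |x − 10| < δ ⇒ |(3x + 3)/(x + 8) − (11/6)| < ε.
Combining over a common denominator, (3x + 3)/(x + 8) − (11/6) = [(3x + 3)·18 − 33·(x + 8)] / [18·(x + 8)] = 21(x − 10) / (18(x + 8)).
So |(3x + 3)/(x + 8) − (11/6)| = 21|x − 10| / (18·|x + 8|).
Require δ ≤ 9, so |x + 8| ≥ |18| − |x − 10| > 18 − 9 = 9.
Hence |(3x + 3)/(x + 8) − (11/6)| < 21|x − 10|/(18·9) = (7/54)|x − 10|, which is < ε once |x − 10| < (54/7)ε.
Take δ = min(9, (54/7)ε). Then 0 < |x − 10| < δ forces both bounds, so |(3x + 3)/(x + 8) − (11/6)| < ε.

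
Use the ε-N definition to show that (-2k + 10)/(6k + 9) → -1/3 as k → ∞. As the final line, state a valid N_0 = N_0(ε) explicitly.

N_0 = (13/6)/ε

Fix ε > 0. For k ≥ 1, |(-2k + 10)/(6k + 9) + 1/3| = |78|/(6(6k + 9)) = 78/(6(6k + 9)).
Since 6k + 9 ≥ 6k for k ≥ 1, this is ≤ 78/(6·6k) = (13/6)/k.
So |(-2k + 10)/(6k + 9) + 1/3| < ε whenever k > (13/6)/ε.
Take N_0 = (13/6)/ε. If k > N_0 then |(-2k + 10)/(6k + 9) + 1/3| ≤ (13/6)/k < ε.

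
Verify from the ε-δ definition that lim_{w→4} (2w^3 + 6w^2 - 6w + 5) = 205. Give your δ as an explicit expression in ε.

δ = min(1, ε/170)

Fix ε > 0. We want δ > 0 such that 0 < |w − 4| < δ implies |(2w^3 + 6w^2 - 6w + 5) − 205| < ε.
(2w^3 + 6w^2 - 6w + 5) − 205 = 2w^3 + 6w^2 - 6w - 200 = (w − 4)(2w^2 + 14w + 50).
So |(2w^3 + 6w^2 - 6w + 5) − 205| = |w − 4|·|2w^2 + 14w + 50|.
Assume first that |w − 4| < 1, so |w| < 5. Then |2w^2 + 14w + 50| ≤ 2·5^2 + 14·5 + 50 = 170.
Hence |(2w^3 + 6w^2 - 6w + 5) − 205| ≤ 170|w − 4| < ε provided |w − 4| < ε/170.
Choosing δ = min(1, ε/170) ensures both conditions, hence |(2w^3 + 6w^2 - 6w + 5) − 205| < ε.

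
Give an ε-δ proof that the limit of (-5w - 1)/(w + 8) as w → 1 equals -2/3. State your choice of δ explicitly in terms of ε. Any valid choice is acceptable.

Let ε > 0. We want δ > 0 with 0 < |w − 1| < δ ⇒ |(-5w - 1)/(w + 8) + 2/3| < ε.
Combining over a common denominator, (-5w - 1)/(w + 8) + 2/3 = [(-5w - 1)·9 − (-6)·(w + 8)] / [9·(w + 8)] = -39(w − 1) / (9(w + 8)).
So |(-5w - 1)/(w + 8) + 2/3| = 39|w − 1| / (9·|w + 8|).
Require δ ≤ 9/2, so |w + 8| ≥ |9| − |w − 1| > 9 − 9/2 = 9/2.
Hence |(-5w - 1)/(w + 8) + 2/3| < 39|w − 1|/(9·(9/2)) = (26/27)|w − 1|, which is < ε once |w − 1| < (27/26)ε.
Take δ = min(9/2, (27/26)ε). Then 0 < |w − 1| < δ forces both bounds, so |(-5w - 1)/(w + 8) + 2/3| < ε.

δ = min(9/2, (27/26)ε)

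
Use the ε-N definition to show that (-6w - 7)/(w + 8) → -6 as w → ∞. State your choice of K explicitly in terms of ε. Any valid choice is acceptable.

Suppose ε > 0. We seek K > 0 such that w > K implies |(-6w - 7)/(w + 8) + 6| < ε.
(-6w - 7)/(w + 8) + 6 = ((-6w - 7) − (-6)(w + 8)) / ((w + 8)) = 41/((w + 8)).
For w > 0 we have w + 8 > w, so |(-6w - 7)/(w + 8) + 6| = 41/((w + 8)) < 41/(w) = 41/w.
Thus |(-6w - 7)/(w + 8) + 6| < ε whenever w > 41/ε.
Take K = 41/ε. If w > K then |(-6w - 7)/(w + 8) + 6| < 41/w < ε.

K = 41/ε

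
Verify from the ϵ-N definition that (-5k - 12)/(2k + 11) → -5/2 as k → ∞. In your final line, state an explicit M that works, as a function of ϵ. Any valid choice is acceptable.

M = (31/4)/ϵ

Fix ϵ > 0. For k ≥ 1, |(-5k - 12)/(2k + 11) + 5/2| = |31|/(2(2k + 11)) = 31/(2(2k + 11)).
Since 2k + 11 ≥ 2k for k ≥ 1, this is ≤ 31/(2·2k) = (31/4)/k.
So |(-5k - 12)/(2k + 11) + 5/2| < ϵ whenever k > (31/4)/ϵ.
Take M = (31/4)/ϵ. If k > M then |(-5k - 12)/(2k + 11) + 5/2| ≤ (31/4)/k < ϵ.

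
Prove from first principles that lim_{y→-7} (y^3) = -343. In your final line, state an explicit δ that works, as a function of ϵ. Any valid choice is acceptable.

Let ϵ > 0 be given. We seek δ > 0 with 0 < |y + 7| < δ ⇒ |y^3 + 343| < ϵ.
Factor: y^3 + 343 = (y + 7)(y^2 - 7y + 49), so |y^3 + 343| = |y + 7|·|y^2 - 7y + 49|.
Impose δ ≤ 2 so that |y| < 9; then |y^2 - 7y + 49| ≤ 193.
Hence |y^3 + 343| ≤ 193|y + 7|, which is < ϵ once |y + 7| < ϵ/193.
Take δ = min(2, ϵ/193). If 0 < |y + 7| < δ then both bounds hold and |y^3 + 343| ≤ 193|y + 7| < 193·(ϵ/193) = ϵ.

δ = min(2, ϵ/193)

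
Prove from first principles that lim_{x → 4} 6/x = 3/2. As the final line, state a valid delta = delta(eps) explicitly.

delta = min(2, (4/3)eps)

Fix eps > 0. We seek delta > 0 such that 0 < |x − 4| < delta implies |6/x − (3/2)| < eps.
|6/x − (3/2)| = 6·|4 − x|/(4·|x|) = 6|x − 4|/(4|x|).
Restrict delta ≤ 2. Then |x − 4| < 2 gives |x| > 2, so 4|x| > 8.
Then |6/x − (3/2)| < 6|x − 4|/8, which is < eps when |x − 4| < (4/3)eps.
Take delta = min(2, (4/3)eps). Then 0 < |x − 4| < delta gives both |x − 4| < 2 and |x − 4| < (4/3)eps, so |6/x − (3/2)| < eps.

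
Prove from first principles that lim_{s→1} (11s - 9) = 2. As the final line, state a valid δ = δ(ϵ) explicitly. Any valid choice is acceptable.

δ = ϵ/11

Suppose ϵ > 0. We need δ > 0 so that 0 < |s − 1| < δ implies |(11s - 9) − 2| < ϵ.
Since (11s - 9) − 2 = 11(s − 1), we have |(11s - 9) − 2| = 11|s − 1|.
So 11|s − 1| < ϵ exactly when |s − 1| < ϵ/11.
Choosing δ = ϵ/11 gives |(11s - 9) − 2| = 11|s − 1| < ϵ whenever |s − 1| < δ.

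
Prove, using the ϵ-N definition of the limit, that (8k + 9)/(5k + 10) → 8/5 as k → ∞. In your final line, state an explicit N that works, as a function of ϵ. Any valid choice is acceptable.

N = (7/5)/ϵ

Suppose ϵ > 0. For k ≥ 1, |(8k + 9)/(5k + 10) − (8/5)| = |-35|/(5(5k + 10)) = 35/(5(5k + 10)).
Since 5k + 10 ≥ 5k for k ≥ 1, this is ≤ 35/(5·5k) = (7/5)/k.
So |(8k + 9)/(5k + 10) − (8/5)| < ϵ whenever k > (7/5)/ϵ.
Take N = (7/5)/ϵ. If k > N then |(8k + 9)/(5k + 10) − (8/5)| ≤ (7/5)/k < ϵ.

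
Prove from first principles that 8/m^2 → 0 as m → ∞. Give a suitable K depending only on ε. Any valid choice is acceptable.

K = (8/ε)^{1/2}

Let ε > 0 be given. For m ≥ 1, |8/m^2 − 0| = 8/m^2.
8/m^2 < ε ⇔ m^2 > 8/ε ⇔ m > (8/ε)^{1/2}.
Take K = (8/ε)^{1/2}. Then m > K implies 8/m^2 < ε.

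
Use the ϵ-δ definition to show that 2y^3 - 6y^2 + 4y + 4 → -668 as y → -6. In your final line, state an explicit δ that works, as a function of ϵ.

δ = min(1, ϵ/336)

Let ϵ > 0 be given. We want δ > 0 such that 0 < |y + 6| < δ implies |(2y^3 - 6y^2 + 4y + 4) + 668| < ϵ.
(2y^3 - 6y^2 + 4y + 4) + 668 = 2y^3 - 6y^2 + 4y + 672 = (y + 6)(2y^2 - 18y + 112).
So |(2y^3 - 6y^2 + 4y + 4) + 668| = |y + 6|·|2y^2 - 18y + 112|.
Require δ ≤ 1. Then |y + 6| < 1 gives |y| < 7, and by the triangle inequality |2y^2 - 18y + 112| ≤ 2·7^2 + 18·7 + 112 = 336.
Hence |(2y^3 - 6y^2 + 4y + 4) + 668| ≤ 336|y + 6| < ϵ provided |y + 6| < ϵ/336.
Take δ = min(1, ϵ/336). Then 0 < |y + 6| < δ gives both |y + 6| < 1 and |y + 6| < ϵ/336, so |(2y^3 - 6y^2 + 4y + 4) + 668| < ϵ.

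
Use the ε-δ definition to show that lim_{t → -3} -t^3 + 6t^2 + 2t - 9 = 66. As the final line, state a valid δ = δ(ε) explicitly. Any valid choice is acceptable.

Let ε > 0 be given. We want δ > 0 such that 0 < |t + 3| < δ implies |(-t^3 + 6t^2 + 2t - 9) − 66| < ε.
(-t^3 + 6t^2 + 2t - 9) − 66 = -t^3 + 6t^2 + 2t - 75 = (t + 3)(-t^2 + 9t - 25).
So |(-t^3 + 6t^2 + 2t - 9) − 66| = |t + 3|·|-t^2 + 9t - 25|.
Assume first that |t + 3| < 1, so |t| < 4. Then |-t^2 + 9t - 25| ≤ 4^2 + 9·4 + 25 = 77.
Hence |(-t^3 + 6t^2 + 2t - 9) − 66| ≤ 77|t + 3| < ε provided |t + 3| < ε/77.
Take δ = min(1, ε/77). Then 0 < |t + 3| < δ gives both |t + 3| < 1 and |t + 3| < ε/77, so |(-t^3 + 6t^2 + 2t - 9) − 66| < ε.

δ = min(1, ε/77)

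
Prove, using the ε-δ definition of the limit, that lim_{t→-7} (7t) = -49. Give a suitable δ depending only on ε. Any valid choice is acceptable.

Fix ε > 0. We need δ > 0 so that 0 < |t + 7| < δ implies |(7t) + 49| < ε.
|(7t) + 49| = |7t + 49| = 7|t + 7|.
Thus it suffices that |t + 7| < ε/7.
Choosing δ = ε/7 gives |(7t) + 49| = 7|t + 7| < ε whenever |t + 7| < δ.

δ = ε/7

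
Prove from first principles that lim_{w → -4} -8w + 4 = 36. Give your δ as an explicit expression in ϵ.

Let ϵ > 0. We need δ > 0 so that 0 < |w + 4| < δ implies |(-8w + 4) − 36| < ϵ.
|(-8w + 4) − 36| = |-8w - 32| = 8|w + 4|.
So 8|w + 4| < ϵ exactly when |w + 4| < ϵ/8.
Choosing δ = ϵ/8 gives |(-8w + 4) − 36| = 8|w + 4| < ϵ whenever |w + 4| < δ.

δ = ϵ/8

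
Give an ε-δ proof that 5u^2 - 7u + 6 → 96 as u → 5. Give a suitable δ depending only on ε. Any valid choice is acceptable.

Let ε > 0 be given. We want δ > 0 such that 0 < |u − 5| < δ implies |(5u^2 - 7u + 6) − 96| < ε.
(5u^2 - 7u + 6) − 96 = 5u^2 - 7u - 90 = (u − 5)(5u + 18).
So |(5u^2 - 7u + 6) − 96| = |u − 5|·|5u + 18|.
Require δ ≤ 2. Then |u − 5| < 2 gives |u| < 7, and by the triangle inequality |5u + 18| ≤ 5·7 + 18 = 53.
Hence |(5u^2 - 7u + 6) − 96| ≤ 53|u − 5| < ε provided |u − 5| < ε/53.
Take δ = min(2, ε/53). Then 0 < |u − 5| < δ gives both |u − 5| < 2 and |u − 5| < ε/53, so |(5u^2 - 7u + 6) − 96| < ε.

δ = min(2, ε/53)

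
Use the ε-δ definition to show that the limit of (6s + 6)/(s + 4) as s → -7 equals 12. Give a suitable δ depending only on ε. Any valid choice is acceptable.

Suppose ε > 0. We want δ > 0 with 0 < |s + 7| < δ ⇒ |(6s + 6)/(s + 4) − 12| < ε.
Combining over a common denominator, (6s + 6)/(s + 4) − 12 = [(6s + 6)·(-3) − (-36)·(s + 4)] / [(-3)·(s + 4)] = 18(s + 7) / ((-3)(s + 4)).
So |(6s + 6)/(s + 4) − 12| = 18|s + 7| / (3·|s + 4|).
Require δ ≤ 3/2, so |s + 4| ≥ |-3| − |s + 7| > 3 − 3/2 = 3/2.
Hence |(6s + 6)/(s + 4) − 12| < 18|s + 7|/(3·(3/2)) = 4|s + 7|, which is < ε once |s + 7| < (1/4)ε.
Take δ = min(3/2, (1/4)ε). Then 0 < |s + 7| < δ forces both bounds, so |(6s + 6)/(s + 4) − 12| < ε.

δ = min(3/2, (1/4)ε)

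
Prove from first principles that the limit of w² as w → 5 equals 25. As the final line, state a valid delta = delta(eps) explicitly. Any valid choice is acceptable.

delta = min(1, eps/11)

Suppose eps > 0. We seek delta > 0 with 0 < |w − 5| < delta ⇒ |w² − 25| < eps.
Factor: w² − 25 = (w − 5)(w + 5), so |w² − 25| = |w − 5|·|w + 5|.
Impose delta ≤ 1 so that |w| < 6; then |w + 5| ≤ 11.
Hence |w² − 25| ≤ 11|w − 5|, which is < eps once |w − 5| < eps/11.
Take delta = min(1, eps/11). If 0 < |w − 5| < delta then both bounds hold and |w² − 25| ≤ 11|w − 5| < 11·(eps/11) = eps.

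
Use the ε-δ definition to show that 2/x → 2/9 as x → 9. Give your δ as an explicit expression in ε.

δ = min(9/2, (81/4)ε)

Let ε > 0 be given. We seek δ > 0 such that 0 < |x − 9| < δ implies |2/x − (2/9)| < ε.
|2/x − (2/9)| = 2·|9 − x|/(9·|x|) = 2|x − 9|/(9|x|).
Restrict δ ≤ 9/2. Then |x − 9| < 9/2 gives |x| > 9/2, so 9|x| > 81/2.
Then |2/x − (2/9)| < 2|x − 9|/(81/2), which is < ε when |x − 9| < (81/4)ε.
Take δ = min(9/2, (81/4)ε). Then 0 < |x − 9| < δ gives both |x − 9| < 9/2 and |x − 9| < (81/4)ε, so |2/x − (2/9)| < ε.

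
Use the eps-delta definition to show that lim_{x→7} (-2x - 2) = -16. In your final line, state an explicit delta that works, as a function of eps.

Suppose eps > 0. We need delta > 0 so that 0 < |x − 7| < delta implies |(-2x - 2) + 16| < eps.
|(-2x - 2) + 16| = |-2x + 14| = 2|x − 7|.
So 2|x − 7| < eps exactly when |x − 7| < eps/2.
Choosing delta = eps/2 gives |(-2x - 2) + 16| = 2|x − 7| < eps whenever |x − 7| < delta.

delta = eps/2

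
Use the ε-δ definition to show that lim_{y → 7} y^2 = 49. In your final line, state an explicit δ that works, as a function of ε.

δ = min(2, ε/16)

Let ε > 0. We seek δ > 0 with 0 < |y − 7| < δ ⇒ |y^2 − 49| < ε.
Factor: y^2 − 49 = (y − 7)(y + 7), so |y^2 − 49| = |y − 7|·|y + 7|.
Restrict δ ≤ 2. Then |y − 7| < 2 gives |y| < 9, so by the triangle inequality |y + 7| ≤ 9 + 7 = 16.
Hence |y^2 − 49| ≤ 16|y − 7|, which is < ε once |y − 7| < ε/16.
Take δ = min(2, ε/16). If 0 < |y − 7| < δ then both bounds hold and |y^2 − 49| ≤ 16|y − 7| < 16·(ε/16) = ε.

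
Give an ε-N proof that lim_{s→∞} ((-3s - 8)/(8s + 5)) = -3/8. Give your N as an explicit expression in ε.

Let ε > 0 be given. We seek N > 0 such that s > N implies |(-3s - 8)/(8s + 5) + 3/8| < ε.
(-3s - 8)/(8s + 5) + 3/8 = (8(-3s - 8) − (-3)(8s + 5)) / (8(8s + 5)) = -49/(8(8s + 5)).
For s > 0 we have 8s + 5 > 8s, so |(-3s - 8)/(8s + 5) + 3/8| = 49/(8(8s + 5)) < 49/(8·8s) = (49/64)/s.
Thus |(-3s - 8)/(8s + 5) + 3/8| < ε whenever s > (49/64)/ε.
Take N = (49/64)/ε. If s > N then |(-3s - 8)/(8s + 5) + 3/8| < (49/64)/s < ε.

N = (49/64)/ε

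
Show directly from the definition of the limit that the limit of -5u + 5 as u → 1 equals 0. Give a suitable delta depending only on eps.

delta = eps/5

Suppose eps > 0. We need delta > 0 so that 0 < |u − 1| < delta implies |(-5u + 5)| < eps.
|(-5u + 5)| = |-5u + 5| = 5|u − 1|.
Thus it suffices that |u − 1| < eps/5.
Take delta = eps/5. If 0 < |u − 1| < delta then |(-5u + 5)| = 5|u − 1| < 5·(eps/5) = eps.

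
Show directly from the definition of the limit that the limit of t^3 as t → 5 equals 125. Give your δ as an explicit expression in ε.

Let ε > 0 be given. We seek δ > 0 with 0 < |t − 5| < δ ⇒ |t^3 − 125| < ε.
Factor: t^3 − 125 = (t − 5)(t^2 + 5t + 25), so |t^3 − 125| = |t − 5|·|t^2 + 5t + 25|.
Impose δ ≤ 1 so that |t| < 6; then |t^2 + 5t + 25| ≤ 91.
Hence |t^3 − 125| ≤ 91|t − 5|, which is < ε once |t − 5| < ε/91.
Take δ = min(1, ε/91). If 0 < |t − 5| < δ then both bounds hold and |t^3 − 125| ≤ 91|t − 5| < 91·(ε/91) = ε.

δ = min(1, ε/91)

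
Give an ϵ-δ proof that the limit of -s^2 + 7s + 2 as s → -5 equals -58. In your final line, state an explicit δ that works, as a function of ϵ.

δ = min(2, ϵ/19)

Fix ϵ > 0. We want δ > 0 such that 0 < |s + 5| < δ implies |(-s^2 + 7s + 2) + 58| < ϵ.
(-s^2 + 7s + 2) + 58 = -s^2 + 7s + 60 = (s + 5)(-s + 12).
So |(-s^2 + 7s + 2) + 58| = |s + 5|·|-s + 12|.
Assume first that |s + 5| < 2, so |s| < 7. Then |-s + 12| ≤ 7 + 12 = 19.
Hence |(-s^2 + 7s + 2) + 58| ≤ 19|s + 5| < ϵ provided |s + 5| < ϵ/19.
Choosing δ = min(2, ϵ/19) ensures both conditions, hence |(-s^2 + 7s + 2) + 58| < ϵ.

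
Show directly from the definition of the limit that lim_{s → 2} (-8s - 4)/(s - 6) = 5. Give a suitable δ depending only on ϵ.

δ = min(2, (2/13)ϵ)

Let ϵ > 0 be given. We want δ > 0 with 0 < |s − 2| < δ ⇒ |(-8s - 4)/(s - 6) − 5| < ϵ.
Combining over a common denominator, (-8s - 4)/(s - 6) − 5 = [(-8s - 4)·(-4) − (-20)·(s - 6)] / [(-4)·(s - 6)] = 52(s − 2) / ((-4)(s - 6)).
So |(-8s - 4)/(s - 6) − 5| = 52|s − 2| / (4·|s − 6|).
Restrict δ ≤ 2. Then |s − 2| < 2 gives |s − 6| = |(s − 2) + (-4)| ≥ 4 − 2 = 2.
Hence |(-8s - 4)/(s - 6) − 5| < 52|s − 2|/(4·2) = (13/2)|s − 2|, which is < ϵ once |s − 2| < (2/13)ϵ.
Take δ = min(2, (2/13)ϵ). Then 0 < |s − 2| < δ forces both bounds, so |(-8s - 4)/(s - 6) − 5| < ϵ.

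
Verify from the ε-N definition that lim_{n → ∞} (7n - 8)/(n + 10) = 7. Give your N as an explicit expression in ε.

N = 78/ε

Let ε > 0 be given. For n ≥ 1, |(7n - 8)/(n + 10) − 7| = |-78|/((n + 10)) = 78/((n + 10)).
Since n + 10 ≥ n for n ≥ 1, this is ≤ 78/(n) = 78/n.
So |(7n - 8)/(n + 10) − 7| < ε whenever n > 78/ε.
Take N = 78/ε. If n > N then |(7n - 8)/(n + 10) − 7| ≤ 78/n < ε.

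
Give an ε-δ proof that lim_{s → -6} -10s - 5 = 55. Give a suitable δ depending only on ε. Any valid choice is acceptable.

δ = ε/10

Let ε > 0. We need δ > 0 so that 0 < |s + 6| < δ implies |(-10s - 5) − 55| < ε.
|(-10s - 5) − 55| = |-10s - 60| = 10|s + 6|.
Thus it suffices that |s + 6| < ε/10.
Take δ = ε/10. If 0 < |s + 6| < δ then |(-10s - 5) − 55| = 10|s + 6| < 10·(ε/10) = ε.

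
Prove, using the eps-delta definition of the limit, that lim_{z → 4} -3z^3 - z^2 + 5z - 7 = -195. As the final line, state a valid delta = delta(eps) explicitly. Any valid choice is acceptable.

Fix eps > 0. We want delta > 0 such that 0 < |z − 4| < delta implies |(-3z^3 - z^2 + 5z - 7) + 195| < eps.
(-3z^3 - z^2 + 5z - 7) + 195 = -3z^3 - z^2 + 5z + 188 = (z − 4)(-3z^2 - 13z - 47).
So |(-3z^3 - z^2 + 5z - 7) + 195| = |z − 4|·|-3z^2 - 13z - 47|.
Assume first that |z − 4| < 1, so |z| < 5. Then |-3z^2 - 13z - 47| ≤ 3·5^2 + 13·5 + 47 = 187.
Hence |(-3z^3 - z^2 + 5z - 7) + 195| ≤ 187|z − 4| < eps provided |z − 4| < eps/187.
Take delta = min(1, eps/187). Then 0 < |z − 4| < delta gives both |z − 4| < 1 and |z − 4| < eps/187, so |(-3z^3 - z^2 + 5z - 7) + 195| < eps.

delta = min(1, eps/187)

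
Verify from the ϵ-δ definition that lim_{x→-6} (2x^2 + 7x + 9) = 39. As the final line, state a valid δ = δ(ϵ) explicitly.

Let ϵ > 0 be given. We want δ > 0 such that 0 < |x + 6| < δ implies |(2x^2 + 7x + 9) − 39| < ϵ.
(2x^2 + 7x + 9) − 39 = 2x^2 + 7x - 30 = (x + 6)(2x - 5).
So |(2x^2 + 7x + 9) − 39| = |x + 6|·|2x - 5|.
Require δ ≤ 2. Then |x + 6| < 2 gives |x| < 8, and by the triangle inequality |2x - 5| ≤ 2·8 + 5 = 21.
Hence |(2x^2 + 7x + 9) − 39| ≤ 21|x + 6| < ϵ provided |x + 6| < ϵ/21.
Take δ = min(2, ϵ/21). Then 0 < |x + 6| < δ gives both |x + 6| < 2 and |x + 6| < ϵ/21, so |(2x^2 + 7x + 9) − 39| < ϵ.

δ = min(2, ϵ/21)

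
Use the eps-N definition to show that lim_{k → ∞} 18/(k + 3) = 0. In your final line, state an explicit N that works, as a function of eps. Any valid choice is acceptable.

Fix eps > 0. For k ≥ 1, |18/(k + 3) − 0| = 18/(k + 3) ≤ 18/k.
We need 18/k < eps, i.e. k > 18/eps.
Take N = 18/eps. If k > N then |18/(k + 3)| ≤ 18/k < eps.

N = 18/eps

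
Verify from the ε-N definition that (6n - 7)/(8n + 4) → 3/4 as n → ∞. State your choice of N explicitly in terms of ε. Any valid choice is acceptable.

N = (5/4)/ε

Let ε > 0. For n ≥ 1, |(6n - 7)/(8n + 4) − (3/4)| = |-80|/(8(8n + 4)) = 80/(8(8n + 4)).
Since 8n + 4 ≥ 8n for n ≥ 1, this is ≤ 80/(8·8n) = (5/4)/n.
So |(6n - 7)/(8n + 4) − (3/4)| < ε whenever n > (5/4)/ε.
Take N = (5/4)/ε. If n > N then |(6n - 7)/(8n + 4) − (3/4)| ≤ (5/4)/n < ε.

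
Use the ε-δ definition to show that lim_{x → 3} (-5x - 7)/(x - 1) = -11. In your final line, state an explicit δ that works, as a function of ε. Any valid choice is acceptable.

Let ε > 0 be given. We want δ > 0 with 0 < |x − 3| < δ ⇒ |(-5x - 7)/(x - 1) + 11| < ε.
Combining over a common denominator, (-5x - 7)/(x - 1) + 11 = [(-5x - 7)·2 − (-22)·(x - 1)] / [2·(x - 1)] = 12(x − 3) / (2(x - 1)).
So |(-5x - 7)/(x - 1) + 11| = 12|x − 3| / (2·|x − 1|).
Require δ ≤ 1, so |x − 1| ≥ |2| − |x − 3| > 2 − 1 = 1.
Hence |(-5x - 7)/(x - 1) + 11| < 12|x − 3|/(2·1) = 6|x − 3|, which is < ε once |x − 3| < (1/6)ε.
Take δ = min(1, (1/6)ε). Then 0 < |x − 3| < δ forces both bounds, so |(-5x - 7)/(x - 1) + 11| < ε.

δ = min(1, (1/6)ε)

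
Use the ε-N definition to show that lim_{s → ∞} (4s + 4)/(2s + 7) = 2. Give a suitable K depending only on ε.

K = 5/ε

Fix ε > 0. We seek K > 0 such that s > K implies |(4s + 4)/(2s + 7) − 2| < ε.
(4s + 4)/(2s + 7) − 2 = (2(4s + 4) − 4(2s + 7)) / (2(2s + 7)) = -20/(2(2s + 7)).
For s > 0 we have 2s + 7 > 2s, so |(4s + 4)/(2s + 7) − 2| = 20/(2(2s + 7)) < 20/(2·2s) = 5/s.
Thus |(4s + 4)/(2s + 7) − 2| < ε whenever s > 5/ε.
Take K = 5/ε. If s > K then |(4s + 4)/(2s + 7) − 2| < 5/s < ε.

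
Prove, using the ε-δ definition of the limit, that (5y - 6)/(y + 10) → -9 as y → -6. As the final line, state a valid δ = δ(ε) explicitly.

δ = min(2, (1/7)ε)

Fix ε > 0. We want δ > 0 with 0 < |y + 6| < δ ⇒ |(5y - 6)/(y + 10) + 9| < ε.
Combining over a common denominator, (5y - 6)/(y + 10) + 9 = [(5y - 6)·4 − (-36)·(y + 10)] / [4·(y + 10)] = 56(y + 6) / (4(y + 10)).
So |(5y - 6)/(y + 10) + 9| = 56|y + 6| / (4·|y + 10|).
Restrict δ ≤ 2. Then |y + 6| < 2 gives |y + 10| = |(y + 6) + 4| ≥ 4 − 2 = 2.
Hence |(5y - 6)/(y + 10) + 9| < 56|y + 6|/(4·2) = 7|y + 6|, which is < ε once |y + 6| < (1/7)ε.
Take δ = min(2, (1/7)ε). Then 0 < |y + 6| < δ forces both bounds, so |(5y - 6)/(y + 10) + 9| < ε.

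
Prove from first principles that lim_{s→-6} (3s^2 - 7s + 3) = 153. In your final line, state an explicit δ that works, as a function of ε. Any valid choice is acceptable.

Suppose ε > 0. We want δ > 0 such that 0 < |s + 6| < δ implies |(3s^2 - 7s + 3) − 153| < ε.
(3s^2 - 7s + 3) − 153 = 3s^2 - 7s - 150 = (s + 6)(3s - 25).
So |(3s^2 - 7s + 3) − 153| = |s + 6|·|3s - 25|.
Require δ ≤ 1. Then |s + 6| < 1 gives |s| < 7, and by the triangle inequality |3s - 25| ≤ 3·7 + 25 = 46.
Hence |(3s^2 - 7s + 3) − 153| ≤ 46|s + 6| < ε provided |s + 6| < ε/46.
Take δ = min(1, ε/46). Then 0 < |s + 6| < δ gives both |s + 6| < 1 and |s + 6| < ε/46, so |(3s^2 - 7s + 3) − 153| < ε.

δ = min(1, ε/46)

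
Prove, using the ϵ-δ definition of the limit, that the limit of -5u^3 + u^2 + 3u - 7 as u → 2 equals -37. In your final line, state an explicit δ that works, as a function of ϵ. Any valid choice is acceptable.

δ = min(1, ϵ/87)

Suppose ϵ > 0. We want δ > 0 such that 0 < |u − 2| < δ implies |(-5u^3 + u^2 + 3u - 7) + 37| < ϵ.
(-5u^3 + u^2 + 3u - 7) + 37 = -5u^3 + u^2 + 3u + 30 = (u − 2)(-5u^2 - 9u - 15).
So |(-5u^3 + u^2 + 3u - 7) + 37| = |u − 2|·|-5u^2 - 9u - 15|.
Assume first that |u − 2| < 1, so |u| < 3. Then |-5u^2 - 9u - 15| ≤ 5·3^2 + 9·3 + 15 = 87.
Hence |(-5u^3 + u^2 + 3u - 7) + 37| ≤ 87|u − 2| < ϵ provided |u − 2| < ϵ/87.
Choosing δ = min(1, ϵ/87) ensures both conditions, hence |(-5u^3 + u^2 + 3u - 7) + 37| < ϵ.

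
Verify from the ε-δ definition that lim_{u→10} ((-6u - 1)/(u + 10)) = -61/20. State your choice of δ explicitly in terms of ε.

δ = min(10, (200/59)ε)

Suppose ε > 0. We want δ > 0 with 0 < |u − 10| < δ ⇒ |(-6u - 1)/(u + 10) + 61/20| < ε.
Combining over a common denominator, (-6u - 1)/(u + 10) + 61/20 = [(-6u - 1)·20 − (-61)·(u + 10)] / [20·(u + 10)] = -59(u − 10) / (20(u + 10)).
So |(-6u - 1)/(u + 10) + 61/20| = 59|u − 10| / (20·|u + 10|).
Restrict δ ≤ 10. Then |u − 10| < 10 gives |u + 10| = |(u − 10) + 20| ≥ 20 − 10 = 10.
Hence |(-6u - 1)/(u + 10) + 61/20| < 59|u − 10|/(20·10) = (59/200)|u − 10|, which is < ε once |u − 10| < (200/59)ε.
Take δ = min(10, (200/59)ε). Then 0 < |u − 10| < δ forces both bounds, so |(-6u - 1)/(u + 10) + 61/20| < ε.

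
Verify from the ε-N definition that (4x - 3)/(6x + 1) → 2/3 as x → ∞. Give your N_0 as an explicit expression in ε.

N_0 = (11/18)/ε

Suppose ε > 0. We seek N_0 > 0 such that x > N_0 implies |(4x - 3)/(6x + 1) − (2/3)| < ε.
(4x - 3)/(6x + 1) − (2/3) = (6(4x - 3) − 4(6x + 1)) / (6(6x + 1)) = -22/(6(6x + 1)).
For x > 0 we have 6x + 1 > 6x, so |(4x - 3)/(6x + 1) − (2/3)| = 22/(6(6x + 1)) < 22/(6·6x) = (11/18)/x.
Thus |(4x - 3)/(6x + 1) − (2/3)| < ε whenever x > (11/18)/ε.
Take N_0 = (11/18)/ε. If x > N_0 then |(4x - 3)/(6x + 1) − (2/3)| < (11/18)/x < ε.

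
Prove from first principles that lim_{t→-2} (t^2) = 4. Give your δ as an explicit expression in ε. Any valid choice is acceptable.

Fix ε > 0. We seek δ > 0 with 0 < |t + 2| < δ ⇒ |t^2 − 4| < ε.
Factor: t^2 − 4 = (t + 2)(t - 2), so |t^2 − 4| = |t + 2|·|t - 2|.
Restrict δ ≤ 1. Then |t + 2| < 1 gives |t| < 3, so by the triangle inequality |t - 2| ≤ 3 + 2 = 5.
Hence |t^2 − 4| ≤ 5|t + 2|, which is < ε once |t + 2| < ε/5.
Take δ = min(1, ε/5). If 0 < |t + 2| < δ then both bounds hold and |t^2 − 4| ≤ 5|t + 2| < 5·(ε/5) = ε.

δ = min(1, ε/5)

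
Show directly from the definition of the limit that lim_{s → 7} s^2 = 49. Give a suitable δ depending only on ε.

δ = min(2, ε/16)

Suppose ε > 0. We seek δ > 0 with 0 < |s − 7| < δ ⇒ |s^2 − 49| < ε.
Factor: s^2 − 49 = (s − 7)(s + 7), so |s^2 − 49| = |s − 7|·|s + 7|.
Restrict δ ≤ 2. Then |s − 7| < 2 gives |s| < 9, so by the triangle inequality |s + 7| ≤ 9 + 7 = 16.
Hence |s^2 − 49| ≤ 16|s − 7|, which is < ε once |s − 7| < ε/16.
Take δ = min(2, ε/16). If 0 < |s − 7| < δ then both bounds hold and |s^2 − 49| ≤ 16|s − 7| < 16·(ε/16) = ε.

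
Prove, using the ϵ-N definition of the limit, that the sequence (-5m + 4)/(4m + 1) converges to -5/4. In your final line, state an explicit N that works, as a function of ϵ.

N = (21/16)/ϵ

Let ϵ > 0. For m ≥ 1, |(-5m + 4)/(4m + 1) + 5/4| = |21|/(4(4m + 1)) = 21/(4(4m + 1)).
Since 4m + 1 ≥ 4m for m ≥ 1, this is ≤ 21/(4·4m) = (21/16)/m.
So |(-5m + 4)/(4m + 1) + 5/4| < ϵ whenever m > (21/16)/ϵ.
Take N = (21/16)/ϵ. If m > N then |(-5m + 4)/(4m + 1) + 5/4| ≤ (21/16)/m < ϵ.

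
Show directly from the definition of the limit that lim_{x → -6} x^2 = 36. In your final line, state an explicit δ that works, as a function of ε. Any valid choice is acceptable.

δ = min(1, ε/13)

Fix ε > 0. We seek δ > 0 with 0 < |x + 6| < δ ⇒ |x^2 − 36| < ε.
Factor: x^2 − 36 = (x + 6)(x - 6), so |x^2 − 36| = |x + 6|·|x - 6|.
Restrict δ ≤ 1. Then |x + 6| < 1 gives |x| < 7, so by the triangle inequality |x - 6| ≤ 7 + 6 = 13.
Hence |x^2 − 36| ≤ 13|x + 6|, which is < ε once |x + 6| < ε/13.
Take δ = min(1, ε/13). If 0 < |x + 6| < δ then both bounds hold and |x^2 − 36| ≤ 13|x + 6| < 13·(ε/13) = ε.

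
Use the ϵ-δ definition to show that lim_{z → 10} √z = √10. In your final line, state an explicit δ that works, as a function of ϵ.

δ = min(10, √10·ϵ)

Let ϵ > 0. We want δ > 0 such that 0 < |z − 10| < δ implies |√z − √10| < ϵ.
Multiplying by the conjugate, |√z − √10| = |z − 10|/(√z + √10).
Restrict δ ≤ 10 so that |z − 10| < 10 forces z > 0, and then √z + √10 > √10.
Hence |√z − √10| < |z − 10|/√10, which is < ϵ once |z − 10| < √10·ϵ.
Take δ = min(10, √10·ϵ). If 0 < |z − 10| < δ then z > 0 and |√z − √10| < |z − 10|/√10 < ϵ.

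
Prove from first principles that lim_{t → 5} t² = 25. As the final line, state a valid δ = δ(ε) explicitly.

δ = min(1, ε/11)

Let ε > 0 be given. We seek δ > 0 with 0 < |t − 5| < δ ⇒ |t² − 25| < ε.
Factor: t² − 25 = (t − 5)(t + 5), so |t² − 25| = |t − 5|·|t + 5|.
Impose δ ≤ 1 so that |t| < 6; then |t + 5| ≤ 11.
Hence |t² − 25| ≤ 11|t − 5|, which is < ε once |t − 5| < ε/11.
Take δ = min(1, ε/11). If 0 < |t − 5| < δ then both bounds hold and |t² − 25| ≤ 11|t − 5| < 11·(ε/11) = ε.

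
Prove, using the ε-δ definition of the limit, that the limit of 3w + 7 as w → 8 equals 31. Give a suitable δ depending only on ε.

δ = ε/3

Let ε > 0. We need δ > 0 so that 0 < |w − 8| < δ implies |(3w + 7) − 31| < ε.
|(3w + 7) − 31| = |3w - 24| = 3|w − 8|.
Thus it suffices that |w − 8| < ε/3.
Choosing δ = ε/3 gives |(3w + 7) − 31| = 3|w − 8| < ε whenever |w − 8| < δ.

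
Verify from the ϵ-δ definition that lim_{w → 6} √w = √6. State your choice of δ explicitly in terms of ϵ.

δ = min(6, √6·ϵ)

Let ϵ > 0 be given. We want δ > 0 such that 0 < |w − 6| < δ implies |√w − √6| < ϵ.
Rationalise: √w − √6 = (w − 6)/(√w + √6), so |√w − √6| = |w − 6|/(√w + √6).
Restrict δ ≤ 6 so that |w − 6| < 6 forces w > 0, and then √w + √6 > √6.
Hence |√w − √6| < |w − 6|/√6, which is < ϵ once |w − 6| < √6·ϵ.
Take δ = min(6, √6·ϵ). If 0 < |w − 6| < δ then w > 0 and |√w − √6| < |w − 6|/√6 < ϵ.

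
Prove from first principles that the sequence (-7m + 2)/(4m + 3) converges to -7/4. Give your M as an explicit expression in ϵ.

Let ϵ > 0 be given. For m ≥ 1, |(-7m + 2)/(4m + 3) + 7/4| = |29|/(4(4m + 3)) = 29/(4(4m + 3)).
Since 4m + 3 ≥ 4m for m ≥ 1, this is ≤ 29/(4·4m) = (29/16)/m.
So |(-7m + 2)/(4m + 3) + 7/4| < ϵ whenever m > (29/16)/ϵ.
Take M = (29/16)/ϵ. If m > M then |(-7m + 2)/(4m + 3) + 7/4| ≤ (29/16)/m < ϵ.

M = (29/16)/ϵ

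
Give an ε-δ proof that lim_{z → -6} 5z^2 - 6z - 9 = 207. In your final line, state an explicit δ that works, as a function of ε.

δ = min(1, ε/71)

Let ε > 0. We want δ > 0 such that 0 < |z + 6| < δ implies |(5z^2 - 6z - 9) − 207| < ε.
(5z^2 - 6z - 9) − 207 = 5z^2 - 6z - 216 = (z + 6)(5z - 36).
So |(5z^2 - 6z - 9) − 207| = |z + 6|·|5z - 36|.
Require δ ≤ 1. Then |z + 6| < 1 gives |z| < 7, and by the triangle inequality |5z - 36| ≤ 5·7 + 36 = 71.
Hence |(5z^2 - 6z - 9) − 207| ≤ 71|z + 6| < ε provided |z + 6| < ε/71.
Choosing δ = min(1, ε/71) ensures both conditions, hence |(5z^2 - 6z - 9) − 207| < ε.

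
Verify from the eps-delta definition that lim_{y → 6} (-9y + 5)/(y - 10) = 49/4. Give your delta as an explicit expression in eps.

Suppose eps > 0. We want delta > 0 with 0 < |y − 6| < delta ⇒ |(-9y + 5)/(y - 10) − (49/4)| < eps.
Combining over a common denominator, (-9y + 5)/(y - 10) − (49/4) = [(-9y + 5)·(-4) − (-49)·(y - 10)] / [(-4)·(y - 10)] = 85(y − 6) / ((-4)(y - 10)).
So |(-9y + 5)/(y - 10) − (49/4)| = 85|y − 6| / (4·|y − 10|).
Require delta ≤ 2, so |y − 10| ≥ |-4| − |y − 6| > 4 − 2 = 2.
Hence |(-9y + 5)/(y - 10) − (49/4)| < 85|y − 6|/(4·2) = (85/8)|y − 6|, which is < eps once |y − 6| < (8/85)eps.
Take delta = min(2, (8/85)eps). Then 0 < |y − 6| < delta forces both bounds, so |(-9y + 5)/(y - 10) − (49/4)| < eps.

delta = min(2, (8/85)eps)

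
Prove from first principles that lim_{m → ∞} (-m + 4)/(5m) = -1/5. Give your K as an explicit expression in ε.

K = (4/5)/ε

Suppose ε > 0. For m ≥ 1, |(-m + 4)/(5m) + 1/5| = |20|/(5(5m)) = 20/(5(5m)).
Since 5m ≥ 5m for m ≥ 1, this is ≤ 20/(5·5m) = (4/5)/m.
So |(-m + 4)/(5m) + 1/5| < ε whenever m > (4/5)/ε.
Take K = (4/5)/ε. If m > K then |(-m + 4)/(5m) + 1/5| ≤ (4/5)/m < ε.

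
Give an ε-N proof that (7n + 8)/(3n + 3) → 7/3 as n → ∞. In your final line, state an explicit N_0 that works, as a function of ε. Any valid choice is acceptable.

Let ε > 0 be given. For n ≥ 1, |(7n + 8)/(3n + 3) − (7/3)| = |3|/(3(3n + 3)) = 3/(3(3n + 3)).
Since 3n + 3 ≥ 3n for n ≥ 1, this is ≤ 3/(3·3n) = (1/3)/n.
So |(7n + 8)/(3n + 3) − (7/3)| < ε whenever n > (1/3)/ε.
Take N_0 = (1/3)/ε. If n > N_0 then |(7n + 8)/(3n + 3) − (7/3)| ≤ (1/3)/n < ε.

N_0 = (1/3)/ε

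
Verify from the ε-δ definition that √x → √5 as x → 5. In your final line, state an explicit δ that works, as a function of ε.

δ = min(5, √5·ε)

Fix ε > 0. We want δ > 0 such that 0 < |x − 5| < δ implies |√x − √5| < ε.
Rationalise: √x − √5 = (x − 5)/(√x + √5), so |√x − √5| = |x − 5|/(√x + √5).
Restrict δ ≤ 5 so that |x − 5| < 5 forces x > 0, and then √x + √5 > √5.
Hence |√x − √5| < |x − 5|/√5, which is < ε once |x − 5| < √5·ε.
Take δ = min(5, √5·ε). If 0 < |x − 5| < δ then x > 0 and |√x − √5| < |x − 5|/√5 < ε.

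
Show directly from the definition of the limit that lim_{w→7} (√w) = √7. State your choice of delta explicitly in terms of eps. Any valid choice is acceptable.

Let eps > 0. We want delta > 0 such that 0 < |w − 7| < delta implies |√w − √7| < eps.
Multiplying by the conjugate, |√w − √7| = |w − 7|/(√w + √7).
Restrict delta ≤ 7 so that |w − 7| < 7 forces w > 0, and then √w + √7 > √7.
Hence |√w − √7| < |w − 7|/√7, which is < eps once |w − 7| < √7·eps.
Take delta = min(7, √7·eps). If 0 < |w − 7| < delta then w > 0 and |√w − √7| < |w − 7|/√7 < eps.

delta = min(7, √7·eps)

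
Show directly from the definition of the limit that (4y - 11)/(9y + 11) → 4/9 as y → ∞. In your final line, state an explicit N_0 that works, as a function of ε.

Let ε > 0 be given. We seek N_0 > 0 such that y > N_0 implies |(4y - 11)/(9y + 11) − (4/9)| < ε.
(4y - 11)/(9y + 11) − (4/9) = (9(4y - 11) − 4(9y + 11)) / (9(9y + 11)) = -143/(9(9y + 11)).
For y > 0 we have 9y + 11 > 9y, so |(4y - 11)/(9y + 11) − (4/9)| = 143/(9(9y + 11)) < 143/(9·9y) = (143/81)/y.
Thus |(4y - 11)/(9y + 11) − (4/9)| < ε whenever y > (143/81)/ε.
Take N_0 = (143/81)/ε. If y > N_0 then |(4y - 11)/(9y + 11) − (4/9)| < (143/81)/y < ε.

N_0 = (143/81)/ε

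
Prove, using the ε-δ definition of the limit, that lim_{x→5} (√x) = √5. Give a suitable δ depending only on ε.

Let ε > 0. We want δ > 0 such that 0 < |x − 5| < δ implies |√x − √5| < ε.
Rationalise: √x − √5 = (x − 5)/(√x + √5), so |√x − √5| = |x − 5|/(√x + √5).
Restrict δ ≤ 5 so that |x − 5| < 5 forces x > 0, and then √x + √5 > √5.
Hence |√x − √5| < |x − 5|/√5, which is < ε once |x − 5| < √5·ε.
Take δ = min(5, √5·ε). If 0 < |x − 5| < δ then x > 0 and |√x − √5| < |x − 5|/√5 < ε.

δ = min(5, √5·ε)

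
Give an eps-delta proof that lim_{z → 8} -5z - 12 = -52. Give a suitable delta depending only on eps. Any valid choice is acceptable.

delta = eps/5

Suppose eps > 0. We need delta > 0 so that 0 < |z − 8| < delta implies |(-5z - 12) + 52| < eps.
|(-5z - 12) + 52| = |-5z + 40| = 5|z − 8|.
So 5|z − 8| < eps exactly when |z − 8| < eps/5.
Take delta = eps/5. If 0 < |z − 8| < delta then |(-5z - 12) + 52| = 5|z − 8| < 5·(eps/5) = eps.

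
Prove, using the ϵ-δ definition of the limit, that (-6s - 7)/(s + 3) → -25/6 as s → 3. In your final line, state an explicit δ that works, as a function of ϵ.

Let ϵ > 0. We want δ > 0 with 0 < |s − 3| < δ ⇒ |(-6s - 7)/(s + 3) + 25/6| < ϵ.
Combining over a common denominator, (-6s - 7)/(s + 3) + 25/6 = [(-6s - 7)·6 − (-25)·(s + 3)] / [6·(s + 3)] = -11(s − 3) / (6(s + 3)).
So |(-6s - 7)/(s + 3) + 25/6| = 11|s − 3| / (6·|s + 3|).
Require δ ≤ 3, so |s + 3| ≥ |6| − |s − 3| > 6 − 3 = 3.
Hence |(-6s - 7)/(s + 3) + 25/6| < 11|s − 3|/(6·3) = (11/18)|s − 3|, which is < ϵ once |s − 3| < (18/11)ϵ.
Take δ = min(3, (18/11)ϵ). Then 0 < |s − 3| < δ forces both bounds, so |(-6s - 7)/(s + 3) + 25/6| < ϵ.

δ = min(3, (18/11)ϵ)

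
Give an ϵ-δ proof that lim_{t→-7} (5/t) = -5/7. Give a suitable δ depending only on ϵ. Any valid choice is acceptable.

Let ϵ > 0 be given. We seek δ > 0 such that 0 < |t + 7| < δ implies |5/t + 5/7| < ϵ.
|5/t + 5/7| = 5·|-7 − t|/(7·|t|) = 5|t + 7|/(7|t|).
Require δ ≤ 7/2 so that |t| > 7 − 7/2 = 7/2, hence 7|t| > 49/2.
Then |5/t + 5/7| < 5|t + 7|/(49/2), which is < ϵ when |t + 7| < (49/10)ϵ.
Take δ = min(7/2, (49/10)ϵ). Then 0 < |t + 7| < δ gives both |t + 7| < 7/2 and |t + 7| < (49/10)ϵ, so |5/t + 5/7| < ϵ.

δ = min(7/2, (49/10)ϵ)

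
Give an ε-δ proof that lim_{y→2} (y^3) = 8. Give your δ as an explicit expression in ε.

δ = min(1, ε/19)

Suppose ε > 0. We seek δ > 0 with 0 < |y − 2| < δ ⇒ |y^3 − 8| < ε.
Factor: y^3 − 8 = (y − 2)(y^2 + 2y + 4), so |y^3 − 8| = |y − 2|·|y^2 + 2y + 4|.
Restrict δ ≤ 1. Then |y − 2| < 1 gives |y| < 3, so by the triangle inequality |y^2 + 2y + 4| ≤ 3^2 + 2·3 + 4 = 19.
Hence |y^3 − 8| ≤ 19|y − 2|, which is < ε once |y − 2| < ε/19.
Take δ = min(1, ε/19). If 0 < |y − 2| < δ then both bounds hold and |y^3 − 8| ≤ 19|y − 2| < 19·(ε/19) = ε.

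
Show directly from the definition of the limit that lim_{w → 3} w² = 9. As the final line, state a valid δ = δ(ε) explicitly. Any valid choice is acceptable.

δ = min(1, ε/7)

Let ε > 0. We seek δ > 0 with 0 < |w − 3| < δ ⇒ |w² − 9| < ε.
Factor: w² − 9 = (w − 3)(w + 3), so |w² − 9| = |w − 3|·|w + 3|.
Impose δ ≤ 1 so that |w| < 4; then |w + 3| ≤ 7.
Hence |w² − 9| ≤ 7|w − 3|, which is < ε once |w − 3| < ε/7.
Take δ = min(1, ε/7). If 0 < |w − 3| < δ then both bounds hold and |w² − 9| ≤ 7|w − 3| < 7·(ε/7) = ε.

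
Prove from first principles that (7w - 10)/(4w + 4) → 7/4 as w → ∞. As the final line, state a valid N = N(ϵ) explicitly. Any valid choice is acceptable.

Let ϵ > 0 be given. We seek N > 0 such that w > N implies |(7w - 10)/(4w + 4) − (7/4)| < ϵ.
(7w - 10)/(4w + 4) − (7/4) = (4(7w - 10) − 7(4w + 4)) / (4(4w + 4)) = -68/(4(4w + 4)).
For w > 0 we have 4w + 4 > 4w, so |(7w - 10)/(4w + 4) − (7/4)| = 68/(4(4w + 4)) < 68/(4·4w) = (17/4)/w.
Thus |(7w - 10)/(4w + 4) − (7/4)| < ϵ whenever w > (17/4)/ϵ.
Take N = (17/4)/ϵ. If w > N then |(7w - 10)/(4w + 4) − (7/4)| < (17/4)/w < ϵ.

N = (17/4)/ϵ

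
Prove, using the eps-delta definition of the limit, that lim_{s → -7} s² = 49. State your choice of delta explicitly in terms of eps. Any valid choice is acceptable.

Suppose eps > 0. We seek delta > 0 with 0 < |s + 7| < delta ⇒ |s² − 49| < eps.
Factor: s² − 49 = (s + 7)(s - 7), so |s² − 49| = |s + 7|·|s - 7|.
Impose delta ≤ 1 so that |s| < 8; then |s - 7| ≤ 15.
Hence |s² − 49| ≤ 15|s + 7|, which is < eps once |s + 7| < eps/15.
Take delta = min(1, eps/15). If 0 < |s + 7| < delta then both bounds hold and |s² − 49| ≤ 15|s + 7| < 15·(eps/15) = eps.

delta = min(1, eps/15)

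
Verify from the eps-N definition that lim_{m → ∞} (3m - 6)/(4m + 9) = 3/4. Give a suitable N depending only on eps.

N = (51/16)/eps

Let eps > 0. For m ≥ 1, |(3m - 6)/(4m + 9) − (3/4)| = |-51|/(4(4m + 9)) = 51/(4(4m + 9)).
Since 4m + 9 ≥ 4m for m ≥ 1, this is ≤ 51/(4·4m) = (51/16)/m.
So |(3m - 6)/(4m + 9) − (3/4)| < eps whenever m > (51/16)/eps.
Take N = (51/16)/eps. If m > N then |(3m - 6)/(4m + 9) − (3/4)| ≤ (51/16)/m < eps.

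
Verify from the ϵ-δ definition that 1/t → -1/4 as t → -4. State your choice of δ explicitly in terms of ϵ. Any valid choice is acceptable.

δ = min(2, 8ϵ)

Let ϵ > 0 be given. We seek δ > 0 such that 0 < |t + 4| < δ implies |1/t + 1/4| < ϵ.
|1/t + 1/4| = |-4 − t|/(4·|t|) = |t + 4|/(4|t|).
Require δ ≤ 2 so that |t| > 4 − 2 = 2, hence 4|t| > 8.
Then |1/t + 1/4| < |t + 4|/8, which is < ϵ when |t + 4| < 8ϵ.
Take δ = min(2, 8ϵ). Then 0 < |t + 4| < δ gives both |t + 4| < 2 and |t + 4| < 8ϵ, so |1/t + 1/4| < ϵ.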